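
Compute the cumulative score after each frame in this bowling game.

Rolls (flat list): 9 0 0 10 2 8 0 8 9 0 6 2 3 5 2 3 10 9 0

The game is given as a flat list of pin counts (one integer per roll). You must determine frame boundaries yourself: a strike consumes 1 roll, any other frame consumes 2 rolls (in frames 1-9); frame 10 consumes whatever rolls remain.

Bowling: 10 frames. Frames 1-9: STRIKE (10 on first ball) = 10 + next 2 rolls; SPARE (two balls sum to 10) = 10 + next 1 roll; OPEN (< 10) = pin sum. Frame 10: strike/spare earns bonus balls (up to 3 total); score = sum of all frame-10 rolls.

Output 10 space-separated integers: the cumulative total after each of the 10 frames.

Frame 1: OPEN (9+0=9). Cumulative: 9
Frame 2: SPARE (0+10=10). 10 + next roll (2) = 12. Cumulative: 21
Frame 3: SPARE (2+8=10). 10 + next roll (0) = 10. Cumulative: 31
Frame 4: OPEN (0+8=8). Cumulative: 39
Frame 5: OPEN (9+0=9). Cumulative: 48
Frame 6: OPEN (6+2=8). Cumulative: 56
Frame 7: OPEN (3+5=8). Cumulative: 64
Frame 8: OPEN (2+3=5). Cumulative: 69
Frame 9: STRIKE. 10 + next two rolls (9+0) = 19. Cumulative: 88
Frame 10: OPEN. Sum of all frame-10 rolls (9+0) = 9. Cumulative: 97

Answer: 9 21 31 39 48 56 64 69 88 97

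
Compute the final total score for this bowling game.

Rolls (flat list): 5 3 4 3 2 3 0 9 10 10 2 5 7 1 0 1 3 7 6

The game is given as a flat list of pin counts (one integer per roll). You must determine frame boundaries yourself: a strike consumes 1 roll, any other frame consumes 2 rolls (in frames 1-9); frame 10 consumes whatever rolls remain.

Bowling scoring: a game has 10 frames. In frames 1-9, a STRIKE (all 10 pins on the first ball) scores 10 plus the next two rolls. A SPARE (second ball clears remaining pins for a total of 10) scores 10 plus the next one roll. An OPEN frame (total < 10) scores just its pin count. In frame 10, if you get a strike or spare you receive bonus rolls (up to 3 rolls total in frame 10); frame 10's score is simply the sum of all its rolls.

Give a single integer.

Answer: 100

Derivation:
Frame 1: OPEN (5+3=8). Cumulative: 8
Frame 2: OPEN (4+3=7). Cumulative: 15
Frame 3: OPEN (2+3=5). Cumulative: 20
Frame 4: OPEN (0+9=9). Cumulative: 29
Frame 5: STRIKE. 10 + next two rolls (10+2) = 22. Cumulative: 51
Frame 6: STRIKE. 10 + next two rolls (2+5) = 17. Cumulative: 68
Frame 7: OPEN (2+5=7). Cumulative: 75
Frame 8: OPEN (7+1=8). Cumulative: 83
Frame 9: OPEN (0+1=1). Cumulative: 84
Frame 10: SPARE. Sum of all frame-10 rolls (3+7+6) = 16. Cumulative: 100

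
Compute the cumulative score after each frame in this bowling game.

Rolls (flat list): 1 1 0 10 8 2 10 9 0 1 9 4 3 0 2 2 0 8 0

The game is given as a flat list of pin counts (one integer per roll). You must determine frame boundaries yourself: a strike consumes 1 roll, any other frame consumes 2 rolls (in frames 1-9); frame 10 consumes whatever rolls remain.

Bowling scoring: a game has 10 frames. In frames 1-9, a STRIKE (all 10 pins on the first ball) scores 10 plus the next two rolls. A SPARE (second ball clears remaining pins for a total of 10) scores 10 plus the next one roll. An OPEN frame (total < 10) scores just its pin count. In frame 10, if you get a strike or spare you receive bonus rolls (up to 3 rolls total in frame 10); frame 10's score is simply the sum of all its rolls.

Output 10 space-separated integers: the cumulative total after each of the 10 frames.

Answer: 2 20 40 59 68 82 89 91 93 101

Derivation:
Frame 1: OPEN (1+1=2). Cumulative: 2
Frame 2: SPARE (0+10=10). 10 + next roll (8) = 18. Cumulative: 20
Frame 3: SPARE (8+2=10). 10 + next roll (10) = 20. Cumulative: 40
Frame 4: STRIKE. 10 + next two rolls (9+0) = 19. Cumulative: 59
Frame 5: OPEN (9+0=9). Cumulative: 68
Frame 6: SPARE (1+9=10). 10 + next roll (4) = 14. Cumulative: 82
Frame 7: OPEN (4+3=7). Cumulative: 89
Frame 8: OPEN (0+2=2). Cumulative: 91
Frame 9: OPEN (2+0=2). Cumulative: 93
Frame 10: OPEN. Sum of all frame-10 rolls (8+0) = 8. Cumulative: 101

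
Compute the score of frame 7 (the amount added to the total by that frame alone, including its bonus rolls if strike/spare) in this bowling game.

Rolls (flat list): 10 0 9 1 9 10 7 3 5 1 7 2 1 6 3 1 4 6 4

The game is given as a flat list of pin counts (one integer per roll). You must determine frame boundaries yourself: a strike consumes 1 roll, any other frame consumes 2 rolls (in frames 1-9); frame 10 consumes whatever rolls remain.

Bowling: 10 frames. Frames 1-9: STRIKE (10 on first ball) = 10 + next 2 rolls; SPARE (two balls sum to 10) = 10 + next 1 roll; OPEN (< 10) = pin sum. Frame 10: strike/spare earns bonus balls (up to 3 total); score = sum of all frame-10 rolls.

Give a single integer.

Answer: 9

Derivation:
Frame 1: STRIKE. 10 + next two rolls (0+9) = 19. Cumulative: 19
Frame 2: OPEN (0+9=9). Cumulative: 28
Frame 3: SPARE (1+9=10). 10 + next roll (10) = 20. Cumulative: 48
Frame 4: STRIKE. 10 + next two rolls (7+3) = 20. Cumulative: 68
Frame 5: SPARE (7+3=10). 10 + next roll (5) = 15. Cumulative: 83
Frame 6: OPEN (5+1=6). Cumulative: 89
Frame 7: OPEN (7+2=9). Cumulative: 98
Frame 8: OPEN (1+6=7). Cumulative: 105
Frame 9: OPEN (3+1=4). Cumulative: 109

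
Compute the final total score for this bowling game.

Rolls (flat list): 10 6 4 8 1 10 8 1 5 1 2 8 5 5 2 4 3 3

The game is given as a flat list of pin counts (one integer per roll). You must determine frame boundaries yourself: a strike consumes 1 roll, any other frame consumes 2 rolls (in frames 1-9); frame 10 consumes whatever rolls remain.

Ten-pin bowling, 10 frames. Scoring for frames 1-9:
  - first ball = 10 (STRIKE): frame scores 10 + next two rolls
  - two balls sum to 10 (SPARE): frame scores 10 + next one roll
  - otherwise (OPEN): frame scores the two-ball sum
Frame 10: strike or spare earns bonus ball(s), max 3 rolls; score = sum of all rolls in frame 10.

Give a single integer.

Frame 1: STRIKE. 10 + next two rolls (6+4) = 20. Cumulative: 20
Frame 2: SPARE (6+4=10). 10 + next roll (8) = 18. Cumulative: 38
Frame 3: OPEN (8+1=9). Cumulative: 47
Frame 4: STRIKE. 10 + next two rolls (8+1) = 19. Cumulative: 66
Frame 5: OPEN (8+1=9). Cumulative: 75
Frame 6: OPEN (5+1=6). Cumulative: 81
Frame 7: SPARE (2+8=10). 10 + next roll (5) = 15. Cumulative: 96
Frame 8: SPARE (5+5=10). 10 + next roll (2) = 12. Cumulative: 108
Frame 9: OPEN (2+4=6). Cumulative: 114
Frame 10: OPEN. Sum of all frame-10 rolls (3+3) = 6. Cumulative: 120

Answer: 120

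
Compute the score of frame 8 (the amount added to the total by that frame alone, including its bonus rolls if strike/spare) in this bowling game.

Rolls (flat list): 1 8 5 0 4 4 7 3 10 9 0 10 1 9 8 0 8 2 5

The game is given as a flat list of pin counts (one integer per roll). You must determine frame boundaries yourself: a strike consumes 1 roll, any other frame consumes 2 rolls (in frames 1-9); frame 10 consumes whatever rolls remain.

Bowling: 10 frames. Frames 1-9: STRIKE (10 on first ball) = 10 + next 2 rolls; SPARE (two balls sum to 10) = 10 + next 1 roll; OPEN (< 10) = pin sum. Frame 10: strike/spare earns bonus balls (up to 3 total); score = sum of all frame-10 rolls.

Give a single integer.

Answer: 18

Derivation:
Frame 1: OPEN (1+8=9). Cumulative: 9
Frame 2: OPEN (5+0=5). Cumulative: 14
Frame 3: OPEN (4+4=8). Cumulative: 22
Frame 4: SPARE (7+3=10). 10 + next roll (10) = 20. Cumulative: 42
Frame 5: STRIKE. 10 + next two rolls (9+0) = 19. Cumulative: 61
Frame 6: OPEN (9+0=9). Cumulative: 70
Frame 7: STRIKE. 10 + next two rolls (1+9) = 20. Cumulative: 90
Frame 8: SPARE (1+9=10). 10 + next roll (8) = 18. Cumulative: 108
Frame 9: OPEN (8+0=8). Cumulative: 116
Frame 10: SPARE. Sum of all frame-10 rolls (8+2+5) = 15. Cumulative: 131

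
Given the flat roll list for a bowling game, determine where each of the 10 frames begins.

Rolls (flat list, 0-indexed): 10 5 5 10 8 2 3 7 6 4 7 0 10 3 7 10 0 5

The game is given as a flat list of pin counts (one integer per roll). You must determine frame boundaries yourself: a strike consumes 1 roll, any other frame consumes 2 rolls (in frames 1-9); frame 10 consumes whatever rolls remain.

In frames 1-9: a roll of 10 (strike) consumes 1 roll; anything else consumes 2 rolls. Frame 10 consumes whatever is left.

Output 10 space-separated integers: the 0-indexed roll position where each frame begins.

Answer: 0 1 3 4 6 8 10 12 13 15

Derivation:
Frame 1 starts at roll index 0: roll=10 (strike), consumes 1 roll
Frame 2 starts at roll index 1: rolls=5,5 (sum=10), consumes 2 rolls
Frame 3 starts at roll index 3: roll=10 (strike), consumes 1 roll
Frame 4 starts at roll index 4: rolls=8,2 (sum=10), consumes 2 rolls
Frame 5 starts at roll index 6: rolls=3,7 (sum=10), consumes 2 rolls
Frame 6 starts at roll index 8: rolls=6,4 (sum=10), consumes 2 rolls
Frame 7 starts at roll index 10: rolls=7,0 (sum=7), consumes 2 rolls
Frame 8 starts at roll index 12: roll=10 (strike), consumes 1 roll
Frame 9 starts at roll index 13: rolls=3,7 (sum=10), consumes 2 rolls
Frame 10 starts at roll index 15: 3 remaining rolls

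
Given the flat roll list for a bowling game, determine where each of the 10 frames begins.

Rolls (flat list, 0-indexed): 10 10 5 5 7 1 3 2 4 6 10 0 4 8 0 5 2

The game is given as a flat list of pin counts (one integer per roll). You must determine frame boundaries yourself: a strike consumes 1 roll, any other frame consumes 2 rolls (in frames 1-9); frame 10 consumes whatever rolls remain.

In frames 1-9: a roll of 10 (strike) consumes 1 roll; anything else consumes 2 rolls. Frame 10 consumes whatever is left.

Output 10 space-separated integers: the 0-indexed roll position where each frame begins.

Frame 1 starts at roll index 0: roll=10 (strike), consumes 1 roll
Frame 2 starts at roll index 1: roll=10 (strike), consumes 1 roll
Frame 3 starts at roll index 2: rolls=5,5 (sum=10), consumes 2 rolls
Frame 4 starts at roll index 4: rolls=7,1 (sum=8), consumes 2 rolls
Frame 5 starts at roll index 6: rolls=3,2 (sum=5), consumes 2 rolls
Frame 6 starts at roll index 8: rolls=4,6 (sum=10), consumes 2 rolls
Frame 7 starts at roll index 10: roll=10 (strike), consumes 1 roll
Frame 8 starts at roll index 11: rolls=0,4 (sum=4), consumes 2 rolls
Frame 9 starts at roll index 13: rolls=8,0 (sum=8), consumes 2 rolls
Frame 10 starts at roll index 15: 2 remaining rolls

Answer: 0 1 2 4 6 8 10 11 13 15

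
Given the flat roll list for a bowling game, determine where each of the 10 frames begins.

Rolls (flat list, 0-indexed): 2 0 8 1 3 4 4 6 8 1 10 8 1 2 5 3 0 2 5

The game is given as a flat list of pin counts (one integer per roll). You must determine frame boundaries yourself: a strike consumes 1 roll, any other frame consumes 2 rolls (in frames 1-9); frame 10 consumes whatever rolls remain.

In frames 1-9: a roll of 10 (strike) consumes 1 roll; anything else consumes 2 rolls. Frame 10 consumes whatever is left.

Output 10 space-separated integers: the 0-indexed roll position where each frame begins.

Frame 1 starts at roll index 0: rolls=2,0 (sum=2), consumes 2 rolls
Frame 2 starts at roll index 2: rolls=8,1 (sum=9), consumes 2 rolls
Frame 3 starts at roll index 4: rolls=3,4 (sum=7), consumes 2 rolls
Frame 4 starts at roll index 6: rolls=4,6 (sum=10), consumes 2 rolls
Frame 5 starts at roll index 8: rolls=8,1 (sum=9), consumes 2 rolls
Frame 6 starts at roll index 10: roll=10 (strike), consumes 1 roll
Frame 7 starts at roll index 11: rolls=8,1 (sum=9), consumes 2 rolls
Frame 8 starts at roll index 13: rolls=2,5 (sum=7), consumes 2 rolls
Frame 9 starts at roll index 15: rolls=3,0 (sum=3), consumes 2 rolls
Frame 10 starts at roll index 17: 2 remaining rolls

Answer: 0 2 4 6 8 10 11 13 15 17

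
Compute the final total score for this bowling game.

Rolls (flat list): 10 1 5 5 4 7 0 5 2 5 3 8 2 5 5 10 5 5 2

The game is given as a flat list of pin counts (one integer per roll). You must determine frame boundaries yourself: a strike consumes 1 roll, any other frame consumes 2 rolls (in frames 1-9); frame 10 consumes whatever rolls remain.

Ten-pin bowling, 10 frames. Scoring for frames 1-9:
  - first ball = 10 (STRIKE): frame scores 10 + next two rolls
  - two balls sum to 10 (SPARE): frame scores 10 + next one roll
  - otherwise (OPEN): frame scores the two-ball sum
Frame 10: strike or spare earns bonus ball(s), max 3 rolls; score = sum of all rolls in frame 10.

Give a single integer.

Answer: 120

Derivation:
Frame 1: STRIKE. 10 + next two rolls (1+5) = 16. Cumulative: 16
Frame 2: OPEN (1+5=6). Cumulative: 22
Frame 3: OPEN (5+4=9). Cumulative: 31
Frame 4: OPEN (7+0=7). Cumulative: 38
Frame 5: OPEN (5+2=7). Cumulative: 45
Frame 6: OPEN (5+3=8). Cumulative: 53
Frame 7: SPARE (8+2=10). 10 + next roll (5) = 15. Cumulative: 68
Frame 8: SPARE (5+5=10). 10 + next roll (10) = 20. Cumulative: 88
Frame 9: STRIKE. 10 + next two rolls (5+5) = 20. Cumulative: 108
Frame 10: SPARE. Sum of all frame-10 rolls (5+5+2) = 12. Cumulative: 120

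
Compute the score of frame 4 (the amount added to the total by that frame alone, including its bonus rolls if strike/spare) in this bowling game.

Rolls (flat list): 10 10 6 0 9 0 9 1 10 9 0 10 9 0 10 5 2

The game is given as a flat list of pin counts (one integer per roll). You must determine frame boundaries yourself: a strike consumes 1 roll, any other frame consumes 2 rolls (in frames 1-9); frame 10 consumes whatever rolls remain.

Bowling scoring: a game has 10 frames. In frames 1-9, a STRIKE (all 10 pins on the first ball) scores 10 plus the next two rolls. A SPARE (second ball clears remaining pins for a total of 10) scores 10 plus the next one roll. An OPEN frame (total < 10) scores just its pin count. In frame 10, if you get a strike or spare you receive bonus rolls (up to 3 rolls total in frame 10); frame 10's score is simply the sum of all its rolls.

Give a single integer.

Frame 1: STRIKE. 10 + next two rolls (10+6) = 26. Cumulative: 26
Frame 2: STRIKE. 10 + next two rolls (6+0) = 16. Cumulative: 42
Frame 3: OPEN (6+0=6). Cumulative: 48
Frame 4: OPEN (9+0=9). Cumulative: 57
Frame 5: SPARE (9+1=10). 10 + next roll (10) = 20. Cumulative: 77
Frame 6: STRIKE. 10 + next two rolls (9+0) = 19. Cumulative: 96

Answer: 9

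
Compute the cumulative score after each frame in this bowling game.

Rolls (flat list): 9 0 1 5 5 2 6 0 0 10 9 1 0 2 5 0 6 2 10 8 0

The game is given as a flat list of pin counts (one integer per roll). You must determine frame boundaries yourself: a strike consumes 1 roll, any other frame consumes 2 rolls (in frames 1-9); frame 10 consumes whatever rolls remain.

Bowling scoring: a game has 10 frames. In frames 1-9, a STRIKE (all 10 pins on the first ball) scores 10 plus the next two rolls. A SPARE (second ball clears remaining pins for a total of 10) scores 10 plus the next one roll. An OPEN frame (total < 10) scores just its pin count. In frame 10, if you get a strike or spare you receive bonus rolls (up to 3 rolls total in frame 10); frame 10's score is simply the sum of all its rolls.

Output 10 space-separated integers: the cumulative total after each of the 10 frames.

Frame 1: OPEN (9+0=9). Cumulative: 9
Frame 2: OPEN (1+5=6). Cumulative: 15
Frame 3: OPEN (5+2=7). Cumulative: 22
Frame 4: OPEN (6+0=6). Cumulative: 28
Frame 5: SPARE (0+10=10). 10 + next roll (9) = 19. Cumulative: 47
Frame 6: SPARE (9+1=10). 10 + next roll (0) = 10. Cumulative: 57
Frame 7: OPEN (0+2=2). Cumulative: 59
Frame 8: OPEN (5+0=5). Cumulative: 64
Frame 9: OPEN (6+2=8). Cumulative: 72
Frame 10: STRIKE. Sum of all frame-10 rolls (10+8+0) = 18. Cumulative: 90

Answer: 9 15 22 28 47 57 59 64 72 90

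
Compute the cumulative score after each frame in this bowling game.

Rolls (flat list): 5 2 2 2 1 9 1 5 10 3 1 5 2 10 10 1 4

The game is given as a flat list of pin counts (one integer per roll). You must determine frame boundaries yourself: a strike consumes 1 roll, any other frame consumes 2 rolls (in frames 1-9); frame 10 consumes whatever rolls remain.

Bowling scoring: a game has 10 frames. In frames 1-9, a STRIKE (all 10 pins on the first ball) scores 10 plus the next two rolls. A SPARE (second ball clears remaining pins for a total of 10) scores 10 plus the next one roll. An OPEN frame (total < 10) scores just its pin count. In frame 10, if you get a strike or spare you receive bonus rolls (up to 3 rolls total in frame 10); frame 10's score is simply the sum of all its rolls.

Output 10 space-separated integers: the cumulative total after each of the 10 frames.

Answer: 7 11 22 28 42 46 53 74 89 94

Derivation:
Frame 1: OPEN (5+2=7). Cumulative: 7
Frame 2: OPEN (2+2=4). Cumulative: 11
Frame 3: SPARE (1+9=10). 10 + next roll (1) = 11. Cumulative: 22
Frame 4: OPEN (1+5=6). Cumulative: 28
Frame 5: STRIKE. 10 + next two rolls (3+1) = 14. Cumulative: 42
Frame 6: OPEN (3+1=4). Cumulative: 46
Frame 7: OPEN (5+2=7). Cumulative: 53
Frame 8: STRIKE. 10 + next two rolls (10+1) = 21. Cumulative: 74
Frame 9: STRIKE. 10 + next two rolls (1+4) = 15. Cumulative: 89
Frame 10: OPEN. Sum of all frame-10 rolls (1+4) = 5. Cumulative: 94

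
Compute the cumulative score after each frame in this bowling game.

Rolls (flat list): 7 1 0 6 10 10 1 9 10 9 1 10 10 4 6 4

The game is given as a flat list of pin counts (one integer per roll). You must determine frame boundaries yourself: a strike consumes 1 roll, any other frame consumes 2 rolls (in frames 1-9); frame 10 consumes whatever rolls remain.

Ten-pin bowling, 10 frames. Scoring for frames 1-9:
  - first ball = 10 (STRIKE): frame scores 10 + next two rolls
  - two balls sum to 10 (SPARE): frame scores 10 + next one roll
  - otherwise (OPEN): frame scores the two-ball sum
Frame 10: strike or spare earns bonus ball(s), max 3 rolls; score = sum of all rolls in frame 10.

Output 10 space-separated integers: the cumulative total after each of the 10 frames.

Answer: 8 14 35 55 75 95 115 139 159 173

Derivation:
Frame 1: OPEN (7+1=8). Cumulative: 8
Frame 2: OPEN (0+6=6). Cumulative: 14
Frame 3: STRIKE. 10 + next two rolls (10+1) = 21. Cumulative: 35
Frame 4: STRIKE. 10 + next two rolls (1+9) = 20. Cumulative: 55
Frame 5: SPARE (1+9=10). 10 + next roll (10) = 20. Cumulative: 75
Frame 6: STRIKE. 10 + next two rolls (9+1) = 20. Cumulative: 95
Frame 7: SPARE (9+1=10). 10 + next roll (10) = 20. Cumulative: 115
Frame 8: STRIKE. 10 + next two rolls (10+4) = 24. Cumulative: 139
Frame 9: STRIKE. 10 + next two rolls (4+6) = 20. Cumulative: 159
Frame 10: SPARE. Sum of all frame-10 rolls (4+6+4) = 14. Cumulative: 173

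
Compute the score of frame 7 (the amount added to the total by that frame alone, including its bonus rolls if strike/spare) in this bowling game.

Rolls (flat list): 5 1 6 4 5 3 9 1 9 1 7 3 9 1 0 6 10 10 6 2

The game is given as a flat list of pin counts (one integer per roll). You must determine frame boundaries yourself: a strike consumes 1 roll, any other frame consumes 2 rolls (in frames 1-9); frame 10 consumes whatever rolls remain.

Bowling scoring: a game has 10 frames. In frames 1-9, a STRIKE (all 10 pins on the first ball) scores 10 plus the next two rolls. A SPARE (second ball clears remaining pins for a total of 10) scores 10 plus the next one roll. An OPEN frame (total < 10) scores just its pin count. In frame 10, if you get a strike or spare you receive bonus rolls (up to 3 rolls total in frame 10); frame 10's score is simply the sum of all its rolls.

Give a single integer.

Frame 1: OPEN (5+1=6). Cumulative: 6
Frame 2: SPARE (6+4=10). 10 + next roll (5) = 15. Cumulative: 21
Frame 3: OPEN (5+3=8). Cumulative: 29
Frame 4: SPARE (9+1=10). 10 + next roll (9) = 19. Cumulative: 48
Frame 5: SPARE (9+1=10). 10 + next roll (7) = 17. Cumulative: 65
Frame 6: SPARE (7+3=10). 10 + next roll (9) = 19. Cumulative: 84
Frame 7: SPARE (9+1=10). 10 + next roll (0) = 10. Cumulative: 94
Frame 8: OPEN (0+6=6). Cumulative: 100
Frame 9: STRIKE. 10 + next two rolls (10+6) = 26. Cumulative: 126

Answer: 10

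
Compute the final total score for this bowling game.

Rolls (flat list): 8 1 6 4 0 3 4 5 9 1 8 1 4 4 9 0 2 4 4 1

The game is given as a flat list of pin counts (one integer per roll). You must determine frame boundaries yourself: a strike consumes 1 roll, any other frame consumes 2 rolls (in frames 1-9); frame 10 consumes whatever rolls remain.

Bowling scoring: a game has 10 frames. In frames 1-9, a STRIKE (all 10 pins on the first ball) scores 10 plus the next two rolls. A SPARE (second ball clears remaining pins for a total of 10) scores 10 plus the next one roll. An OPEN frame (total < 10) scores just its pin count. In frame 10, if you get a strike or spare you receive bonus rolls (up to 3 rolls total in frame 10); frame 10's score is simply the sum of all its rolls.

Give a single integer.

Frame 1: OPEN (8+1=9). Cumulative: 9
Frame 2: SPARE (6+4=10). 10 + next roll (0) = 10. Cumulative: 19
Frame 3: OPEN (0+3=3). Cumulative: 22
Frame 4: OPEN (4+5=9). Cumulative: 31
Frame 5: SPARE (9+1=10). 10 + next roll (8) = 18. Cumulative: 49
Frame 6: OPEN (8+1=9). Cumulative: 58
Frame 7: OPEN (4+4=8). Cumulative: 66
Frame 8: OPEN (9+0=9). Cumulative: 75
Frame 9: OPEN (2+4=6). Cumulative: 81
Frame 10: OPEN. Sum of all frame-10 rolls (4+1) = 5. Cumulative: 86

Answer: 86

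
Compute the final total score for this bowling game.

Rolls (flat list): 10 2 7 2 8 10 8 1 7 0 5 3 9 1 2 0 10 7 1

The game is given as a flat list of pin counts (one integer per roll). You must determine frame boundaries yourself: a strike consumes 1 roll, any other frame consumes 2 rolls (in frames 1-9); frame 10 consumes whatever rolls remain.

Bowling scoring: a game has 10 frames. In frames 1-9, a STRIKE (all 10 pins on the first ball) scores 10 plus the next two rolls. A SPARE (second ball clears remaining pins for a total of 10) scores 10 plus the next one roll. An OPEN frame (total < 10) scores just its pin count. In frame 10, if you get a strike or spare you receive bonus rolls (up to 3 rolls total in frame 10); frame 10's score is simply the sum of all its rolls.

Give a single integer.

Frame 1: STRIKE. 10 + next two rolls (2+7) = 19. Cumulative: 19
Frame 2: OPEN (2+7=9). Cumulative: 28
Frame 3: SPARE (2+8=10). 10 + next roll (10) = 20. Cumulative: 48
Frame 4: STRIKE. 10 + next two rolls (8+1) = 19. Cumulative: 67
Frame 5: OPEN (8+1=9). Cumulative: 76
Frame 6: OPEN (7+0=7). Cumulative: 83
Frame 7: OPEN (5+3=8). Cumulative: 91
Frame 8: SPARE (9+1=10). 10 + next roll (2) = 12. Cumulative: 103
Frame 9: OPEN (2+0=2). Cumulative: 105
Frame 10: STRIKE. Sum of all frame-10 rolls (10+7+1) = 18. Cumulative: 123

Answer: 123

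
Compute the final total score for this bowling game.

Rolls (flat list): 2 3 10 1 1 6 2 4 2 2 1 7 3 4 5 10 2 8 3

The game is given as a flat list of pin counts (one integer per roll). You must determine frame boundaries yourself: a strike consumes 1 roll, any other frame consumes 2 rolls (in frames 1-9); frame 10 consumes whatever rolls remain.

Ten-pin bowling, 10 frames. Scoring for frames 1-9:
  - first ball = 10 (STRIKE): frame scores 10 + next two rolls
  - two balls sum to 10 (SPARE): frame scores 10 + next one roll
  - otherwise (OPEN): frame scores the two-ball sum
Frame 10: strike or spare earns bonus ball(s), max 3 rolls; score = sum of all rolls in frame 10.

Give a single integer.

Answer: 92

Derivation:
Frame 1: OPEN (2+3=5). Cumulative: 5
Frame 2: STRIKE. 10 + next two rolls (1+1) = 12. Cumulative: 17
Frame 3: OPEN (1+1=2). Cumulative: 19
Frame 4: OPEN (6+2=8). Cumulative: 27
Frame 5: OPEN (4+2=6). Cumulative: 33
Frame 6: OPEN (2+1=3). Cumulative: 36
Frame 7: SPARE (7+3=10). 10 + next roll (4) = 14. Cumulative: 50
Frame 8: OPEN (4+5=9). Cumulative: 59
Frame 9: STRIKE. 10 + next two rolls (2+8) = 20. Cumulative: 79
Frame 10: SPARE. Sum of all frame-10 rolls (2+8+3) = 13. Cumulative: 92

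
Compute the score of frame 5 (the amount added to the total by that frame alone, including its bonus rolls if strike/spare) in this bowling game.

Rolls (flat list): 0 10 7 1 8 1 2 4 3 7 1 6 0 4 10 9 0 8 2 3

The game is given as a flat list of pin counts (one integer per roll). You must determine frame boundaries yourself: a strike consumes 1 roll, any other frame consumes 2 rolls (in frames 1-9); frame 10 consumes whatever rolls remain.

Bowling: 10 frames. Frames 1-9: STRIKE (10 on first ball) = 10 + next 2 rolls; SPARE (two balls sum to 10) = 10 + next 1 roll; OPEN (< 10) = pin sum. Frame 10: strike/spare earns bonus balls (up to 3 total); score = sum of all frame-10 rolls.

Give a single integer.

Frame 1: SPARE (0+10=10). 10 + next roll (7) = 17. Cumulative: 17
Frame 2: OPEN (7+1=8). Cumulative: 25
Frame 3: OPEN (8+1=9). Cumulative: 34
Frame 4: OPEN (2+4=6). Cumulative: 40
Frame 5: SPARE (3+7=10). 10 + next roll (1) = 11. Cumulative: 51
Frame 6: OPEN (1+6=7). Cumulative: 58
Frame 7: OPEN (0+4=4). Cumulative: 62

Answer: 11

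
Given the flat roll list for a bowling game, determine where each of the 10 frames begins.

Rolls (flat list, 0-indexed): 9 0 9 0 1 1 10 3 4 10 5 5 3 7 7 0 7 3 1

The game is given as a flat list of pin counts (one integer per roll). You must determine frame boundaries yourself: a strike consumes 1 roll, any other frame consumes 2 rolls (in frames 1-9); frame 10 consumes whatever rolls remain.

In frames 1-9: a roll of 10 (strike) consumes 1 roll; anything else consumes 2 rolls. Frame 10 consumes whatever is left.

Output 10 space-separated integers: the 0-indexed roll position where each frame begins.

Frame 1 starts at roll index 0: rolls=9,0 (sum=9), consumes 2 rolls
Frame 2 starts at roll index 2: rolls=9,0 (sum=9), consumes 2 rolls
Frame 3 starts at roll index 4: rolls=1,1 (sum=2), consumes 2 rolls
Frame 4 starts at roll index 6: roll=10 (strike), consumes 1 roll
Frame 5 starts at roll index 7: rolls=3,4 (sum=7), consumes 2 rolls
Frame 6 starts at roll index 9: roll=10 (strike), consumes 1 roll
Frame 7 starts at roll index 10: rolls=5,5 (sum=10), consumes 2 rolls
Frame 8 starts at roll index 12: rolls=3,7 (sum=10), consumes 2 rolls
Frame 9 starts at roll index 14: rolls=7,0 (sum=7), consumes 2 rolls
Frame 10 starts at roll index 16: 3 remaining rolls

Answer: 0 2 4 6 7 9 10 12 14 16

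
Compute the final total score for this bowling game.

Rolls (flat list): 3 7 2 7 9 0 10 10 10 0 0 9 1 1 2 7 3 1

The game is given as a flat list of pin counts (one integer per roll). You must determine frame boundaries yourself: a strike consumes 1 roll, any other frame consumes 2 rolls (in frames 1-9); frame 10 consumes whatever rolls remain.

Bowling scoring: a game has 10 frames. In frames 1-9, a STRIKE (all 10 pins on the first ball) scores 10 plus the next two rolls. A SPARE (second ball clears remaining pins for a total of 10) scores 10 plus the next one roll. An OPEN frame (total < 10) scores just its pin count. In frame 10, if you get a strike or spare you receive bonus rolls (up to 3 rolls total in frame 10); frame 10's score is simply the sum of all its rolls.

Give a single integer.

Answer: 115

Derivation:
Frame 1: SPARE (3+7=10). 10 + next roll (2) = 12. Cumulative: 12
Frame 2: OPEN (2+7=9). Cumulative: 21
Frame 3: OPEN (9+0=9). Cumulative: 30
Frame 4: STRIKE. 10 + next two rolls (10+10) = 30. Cumulative: 60
Frame 5: STRIKE. 10 + next two rolls (10+0) = 20. Cumulative: 80
Frame 6: STRIKE. 10 + next two rolls (0+0) = 10. Cumulative: 90
Frame 7: OPEN (0+0=0). Cumulative: 90
Frame 8: SPARE (9+1=10). 10 + next roll (1) = 11. Cumulative: 101
Frame 9: OPEN (1+2=3). Cumulative: 104
Frame 10: SPARE. Sum of all frame-10 rolls (7+3+1) = 11. Cumulative: 115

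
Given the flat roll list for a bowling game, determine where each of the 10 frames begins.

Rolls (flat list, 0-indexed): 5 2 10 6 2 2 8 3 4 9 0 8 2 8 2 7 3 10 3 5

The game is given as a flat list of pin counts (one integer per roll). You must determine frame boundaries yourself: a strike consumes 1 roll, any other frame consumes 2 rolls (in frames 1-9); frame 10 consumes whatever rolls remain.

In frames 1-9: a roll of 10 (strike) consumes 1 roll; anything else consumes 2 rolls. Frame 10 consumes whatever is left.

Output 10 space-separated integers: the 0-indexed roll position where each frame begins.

Frame 1 starts at roll index 0: rolls=5,2 (sum=7), consumes 2 rolls
Frame 2 starts at roll index 2: roll=10 (strike), consumes 1 roll
Frame 3 starts at roll index 3: rolls=6,2 (sum=8), consumes 2 rolls
Frame 4 starts at roll index 5: rolls=2,8 (sum=10), consumes 2 rolls
Frame 5 starts at roll index 7: rolls=3,4 (sum=7), consumes 2 rolls
Frame 6 starts at roll index 9: rolls=9,0 (sum=9), consumes 2 rolls
Frame 7 starts at roll index 11: rolls=8,2 (sum=10), consumes 2 rolls
Frame 8 starts at roll index 13: rolls=8,2 (sum=10), consumes 2 rolls
Frame 9 starts at roll index 15: rolls=7,3 (sum=10), consumes 2 rolls
Frame 10 starts at roll index 17: 3 remaining rolls

Answer: 0 2 3 5 7 9 11 13 15 17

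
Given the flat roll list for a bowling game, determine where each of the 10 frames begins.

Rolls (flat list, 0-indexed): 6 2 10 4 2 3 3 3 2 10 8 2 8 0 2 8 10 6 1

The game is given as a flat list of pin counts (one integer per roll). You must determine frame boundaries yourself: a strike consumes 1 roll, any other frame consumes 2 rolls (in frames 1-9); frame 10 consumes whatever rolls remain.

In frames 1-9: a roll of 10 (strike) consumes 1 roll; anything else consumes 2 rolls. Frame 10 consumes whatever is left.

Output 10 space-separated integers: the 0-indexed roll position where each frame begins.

Frame 1 starts at roll index 0: rolls=6,2 (sum=8), consumes 2 rolls
Frame 2 starts at roll index 2: roll=10 (strike), consumes 1 roll
Frame 3 starts at roll index 3: rolls=4,2 (sum=6), consumes 2 rolls
Frame 4 starts at roll index 5: rolls=3,3 (sum=6), consumes 2 rolls
Frame 5 starts at roll index 7: rolls=3,2 (sum=5), consumes 2 rolls
Frame 6 starts at roll index 9: roll=10 (strike), consumes 1 roll
Frame 7 starts at roll index 10: rolls=8,2 (sum=10), consumes 2 rolls
Frame 8 starts at roll index 12: rolls=8,0 (sum=8), consumes 2 rolls
Frame 9 starts at roll index 14: rolls=2,8 (sum=10), consumes 2 rolls
Frame 10 starts at roll index 16: 3 remaining rolls

Answer: 0 2 3 5 7 9 10 12 14 16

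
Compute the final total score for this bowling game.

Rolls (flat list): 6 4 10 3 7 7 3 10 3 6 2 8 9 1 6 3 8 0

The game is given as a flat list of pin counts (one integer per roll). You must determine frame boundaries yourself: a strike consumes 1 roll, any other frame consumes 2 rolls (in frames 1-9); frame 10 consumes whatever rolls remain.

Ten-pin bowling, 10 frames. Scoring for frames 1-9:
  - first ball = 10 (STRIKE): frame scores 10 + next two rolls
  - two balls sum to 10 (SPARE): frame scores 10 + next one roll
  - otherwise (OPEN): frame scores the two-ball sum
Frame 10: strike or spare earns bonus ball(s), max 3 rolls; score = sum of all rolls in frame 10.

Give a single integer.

Answer: 157

Derivation:
Frame 1: SPARE (6+4=10). 10 + next roll (10) = 20. Cumulative: 20
Frame 2: STRIKE. 10 + next two rolls (3+7) = 20. Cumulative: 40
Frame 3: SPARE (3+7=10). 10 + next roll (7) = 17. Cumulative: 57
Frame 4: SPARE (7+3=10). 10 + next roll (10) = 20. Cumulative: 77
Frame 5: STRIKE. 10 + next two rolls (3+6) = 19. Cumulative: 96
Frame 6: OPEN (3+6=9). Cumulative: 105
Frame 7: SPARE (2+8=10). 10 + next roll (9) = 19. Cumulative: 124
Frame 8: SPARE (9+1=10). 10 + next roll (6) = 16. Cumulative: 140
Frame 9: OPEN (6+3=9). Cumulative: 149
Frame 10: OPEN. Sum of all frame-10 rolls (8+0) = 8. Cumulative: 157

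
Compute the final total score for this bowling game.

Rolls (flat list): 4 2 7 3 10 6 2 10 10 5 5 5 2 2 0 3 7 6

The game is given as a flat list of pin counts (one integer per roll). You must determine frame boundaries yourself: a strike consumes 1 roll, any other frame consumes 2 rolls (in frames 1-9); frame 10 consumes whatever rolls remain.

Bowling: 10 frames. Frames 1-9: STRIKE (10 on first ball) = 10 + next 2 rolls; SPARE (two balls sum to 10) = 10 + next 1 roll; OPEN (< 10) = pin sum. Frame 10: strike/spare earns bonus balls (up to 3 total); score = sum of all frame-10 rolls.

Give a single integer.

Frame 1: OPEN (4+2=6). Cumulative: 6
Frame 2: SPARE (7+3=10). 10 + next roll (10) = 20. Cumulative: 26
Frame 3: STRIKE. 10 + next two rolls (6+2) = 18. Cumulative: 44
Frame 4: OPEN (6+2=8). Cumulative: 52
Frame 5: STRIKE. 10 + next two rolls (10+5) = 25. Cumulative: 77
Frame 6: STRIKE. 10 + next two rolls (5+5) = 20. Cumulative: 97
Frame 7: SPARE (5+5=10). 10 + next roll (5) = 15. Cumulative: 112
Frame 8: OPEN (5+2=7). Cumulative: 119
Frame 9: OPEN (2+0=2). Cumulative: 121
Frame 10: SPARE. Sum of all frame-10 rolls (3+7+6) = 16. Cumulative: 137

Answer: 137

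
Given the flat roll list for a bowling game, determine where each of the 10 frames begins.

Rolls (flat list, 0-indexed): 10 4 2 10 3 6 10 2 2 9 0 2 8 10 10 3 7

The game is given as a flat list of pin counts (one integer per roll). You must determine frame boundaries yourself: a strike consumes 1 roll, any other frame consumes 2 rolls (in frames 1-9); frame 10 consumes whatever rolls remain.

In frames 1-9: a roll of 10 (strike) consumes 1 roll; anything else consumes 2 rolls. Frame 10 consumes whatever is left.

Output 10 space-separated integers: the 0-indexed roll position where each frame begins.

Answer: 0 1 3 4 6 7 9 11 13 14

Derivation:
Frame 1 starts at roll index 0: roll=10 (strike), consumes 1 roll
Frame 2 starts at roll index 1: rolls=4,2 (sum=6), consumes 2 rolls
Frame 3 starts at roll index 3: roll=10 (strike), consumes 1 roll
Frame 4 starts at roll index 4: rolls=3,6 (sum=9), consumes 2 rolls
Frame 5 starts at roll index 6: roll=10 (strike), consumes 1 roll
Frame 6 starts at roll index 7: rolls=2,2 (sum=4), consumes 2 rolls
Frame 7 starts at roll index 9: rolls=9,0 (sum=9), consumes 2 rolls
Frame 8 starts at roll index 11: rolls=2,8 (sum=10), consumes 2 rolls
Frame 9 starts at roll index 13: roll=10 (strike), consumes 1 roll
Frame 10 starts at roll index 14: 3 remaining rolls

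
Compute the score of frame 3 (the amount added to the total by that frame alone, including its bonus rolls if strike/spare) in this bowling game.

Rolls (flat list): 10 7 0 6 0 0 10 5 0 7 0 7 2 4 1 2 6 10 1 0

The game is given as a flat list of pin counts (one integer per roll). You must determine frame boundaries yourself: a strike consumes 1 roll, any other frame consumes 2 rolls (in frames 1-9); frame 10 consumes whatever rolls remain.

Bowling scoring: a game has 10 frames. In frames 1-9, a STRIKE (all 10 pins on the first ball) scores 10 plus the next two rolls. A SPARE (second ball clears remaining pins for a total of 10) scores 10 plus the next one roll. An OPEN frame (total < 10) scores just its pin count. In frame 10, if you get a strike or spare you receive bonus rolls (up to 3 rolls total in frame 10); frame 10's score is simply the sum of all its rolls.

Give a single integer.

Frame 1: STRIKE. 10 + next two rolls (7+0) = 17. Cumulative: 17
Frame 2: OPEN (7+0=7). Cumulative: 24
Frame 3: OPEN (6+0=6). Cumulative: 30
Frame 4: SPARE (0+10=10). 10 + next roll (5) = 15. Cumulative: 45
Frame 5: OPEN (5+0=5). Cumulative: 50

Answer: 6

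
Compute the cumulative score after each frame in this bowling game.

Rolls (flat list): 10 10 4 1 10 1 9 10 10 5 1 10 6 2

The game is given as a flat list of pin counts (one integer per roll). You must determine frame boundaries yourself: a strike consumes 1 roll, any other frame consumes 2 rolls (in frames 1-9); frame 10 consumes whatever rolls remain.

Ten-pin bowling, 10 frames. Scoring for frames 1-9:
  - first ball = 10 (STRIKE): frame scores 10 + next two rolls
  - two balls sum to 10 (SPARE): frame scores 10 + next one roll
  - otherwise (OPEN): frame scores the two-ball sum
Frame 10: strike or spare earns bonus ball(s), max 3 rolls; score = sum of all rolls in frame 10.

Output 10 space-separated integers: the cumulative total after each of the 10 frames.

Answer: 24 39 44 64 84 109 125 131 149 157

Derivation:
Frame 1: STRIKE. 10 + next two rolls (10+4) = 24. Cumulative: 24
Frame 2: STRIKE. 10 + next two rolls (4+1) = 15. Cumulative: 39
Frame 3: OPEN (4+1=5). Cumulative: 44
Frame 4: STRIKE. 10 + next two rolls (1+9) = 20. Cumulative: 64
Frame 5: SPARE (1+9=10). 10 + next roll (10) = 20. Cumulative: 84
Frame 6: STRIKE. 10 + next two rolls (10+5) = 25. Cumulative: 109
Frame 7: STRIKE. 10 + next two rolls (5+1) = 16. Cumulative: 125
Frame 8: OPEN (5+1=6). Cumulative: 131
Frame 9: STRIKE. 10 + next two rolls (6+2) = 18. Cumulative: 149
Frame 10: OPEN. Sum of all frame-10 rolls (6+2) = 8. Cumulative: 157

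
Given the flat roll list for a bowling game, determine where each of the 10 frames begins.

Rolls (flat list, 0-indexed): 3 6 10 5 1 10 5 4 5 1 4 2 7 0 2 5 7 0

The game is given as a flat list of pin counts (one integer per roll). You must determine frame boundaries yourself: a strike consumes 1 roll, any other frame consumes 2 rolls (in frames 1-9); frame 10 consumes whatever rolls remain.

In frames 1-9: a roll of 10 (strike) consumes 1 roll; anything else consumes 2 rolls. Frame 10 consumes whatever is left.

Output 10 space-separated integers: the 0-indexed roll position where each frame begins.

Frame 1 starts at roll index 0: rolls=3,6 (sum=9), consumes 2 rolls
Frame 2 starts at roll index 2: roll=10 (strike), consumes 1 roll
Frame 3 starts at roll index 3: rolls=5,1 (sum=6), consumes 2 rolls
Frame 4 starts at roll index 5: roll=10 (strike), consumes 1 roll
Frame 5 starts at roll index 6: rolls=5,4 (sum=9), consumes 2 rolls
Frame 6 starts at roll index 8: rolls=5,1 (sum=6), consumes 2 rolls
Frame 7 starts at roll index 10: rolls=4,2 (sum=6), consumes 2 rolls
Frame 8 starts at roll index 12: rolls=7,0 (sum=7), consumes 2 rolls
Frame 9 starts at roll index 14: rolls=2,5 (sum=7), consumes 2 rolls
Frame 10 starts at roll index 16: 2 remaining rolls

Answer: 0 2 3 5 6 8 10 12 14 16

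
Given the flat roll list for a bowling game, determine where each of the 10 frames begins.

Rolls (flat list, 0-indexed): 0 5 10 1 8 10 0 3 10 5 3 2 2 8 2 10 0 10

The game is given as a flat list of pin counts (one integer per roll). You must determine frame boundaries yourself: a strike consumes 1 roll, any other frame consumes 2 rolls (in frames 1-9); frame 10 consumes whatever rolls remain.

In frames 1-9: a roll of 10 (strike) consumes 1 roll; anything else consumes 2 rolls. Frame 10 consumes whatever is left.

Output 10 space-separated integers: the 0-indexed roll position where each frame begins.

Frame 1 starts at roll index 0: rolls=0,5 (sum=5), consumes 2 rolls
Frame 2 starts at roll index 2: roll=10 (strike), consumes 1 roll
Frame 3 starts at roll index 3: rolls=1,8 (sum=9), consumes 2 rolls
Frame 4 starts at roll index 5: roll=10 (strike), consumes 1 roll
Frame 5 starts at roll index 6: rolls=0,3 (sum=3), consumes 2 rolls
Frame 6 starts at roll index 8: roll=10 (strike), consumes 1 roll
Frame 7 starts at roll index 9: rolls=5,3 (sum=8), consumes 2 rolls
Frame 8 starts at roll index 11: rolls=2,2 (sum=4), consumes 2 rolls
Frame 9 starts at roll index 13: rolls=8,2 (sum=10), consumes 2 rolls
Frame 10 starts at roll index 15: 3 remaining rolls

Answer: 0 2 3 5 6 8 9 11 13 15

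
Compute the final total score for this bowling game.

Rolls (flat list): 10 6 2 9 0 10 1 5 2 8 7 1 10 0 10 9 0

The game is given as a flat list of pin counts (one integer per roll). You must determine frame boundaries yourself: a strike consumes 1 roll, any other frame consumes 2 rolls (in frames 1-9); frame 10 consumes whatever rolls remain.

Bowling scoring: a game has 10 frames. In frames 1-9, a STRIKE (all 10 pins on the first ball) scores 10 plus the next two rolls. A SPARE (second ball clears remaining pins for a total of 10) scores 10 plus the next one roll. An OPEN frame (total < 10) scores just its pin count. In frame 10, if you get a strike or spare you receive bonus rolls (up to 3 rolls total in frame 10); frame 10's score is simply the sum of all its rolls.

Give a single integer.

Frame 1: STRIKE. 10 + next two rolls (6+2) = 18. Cumulative: 18
Frame 2: OPEN (6+2=8). Cumulative: 26
Frame 3: OPEN (9+0=9). Cumulative: 35
Frame 4: STRIKE. 10 + next two rolls (1+5) = 16. Cumulative: 51
Frame 5: OPEN (1+5=6). Cumulative: 57
Frame 6: SPARE (2+8=10). 10 + next roll (7) = 17. Cumulative: 74
Frame 7: OPEN (7+1=8). Cumulative: 82
Frame 8: STRIKE. 10 + next two rolls (0+10) = 20. Cumulative: 102
Frame 9: SPARE (0+10=10). 10 + next roll (9) = 19. Cumulative: 121
Frame 10: OPEN. Sum of all frame-10 rolls (9+0) = 9. Cumulative: 130

Answer: 130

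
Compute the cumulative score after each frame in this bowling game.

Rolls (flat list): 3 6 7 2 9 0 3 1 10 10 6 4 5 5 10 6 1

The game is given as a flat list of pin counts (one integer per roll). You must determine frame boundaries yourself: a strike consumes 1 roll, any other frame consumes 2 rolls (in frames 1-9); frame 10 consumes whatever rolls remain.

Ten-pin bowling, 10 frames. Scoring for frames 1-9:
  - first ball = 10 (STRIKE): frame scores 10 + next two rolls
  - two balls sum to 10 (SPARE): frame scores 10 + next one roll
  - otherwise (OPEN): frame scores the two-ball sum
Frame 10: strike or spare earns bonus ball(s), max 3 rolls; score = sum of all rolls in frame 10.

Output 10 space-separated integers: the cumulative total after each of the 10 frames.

Frame 1: OPEN (3+6=9). Cumulative: 9
Frame 2: OPEN (7+2=9). Cumulative: 18
Frame 3: OPEN (9+0=9). Cumulative: 27
Frame 4: OPEN (3+1=4). Cumulative: 31
Frame 5: STRIKE. 10 + next two rolls (10+6) = 26. Cumulative: 57
Frame 6: STRIKE. 10 + next two rolls (6+4) = 20. Cumulative: 77
Frame 7: SPARE (6+4=10). 10 + next roll (5) = 15. Cumulative: 92
Frame 8: SPARE (5+5=10). 10 + next roll (10) = 20. Cumulative: 112
Frame 9: STRIKE. 10 + next two rolls (6+1) = 17. Cumulative: 129
Frame 10: OPEN. Sum of all frame-10 rolls (6+1) = 7. Cumulative: 136

Answer: 9 18 27 31 57 77 92 112 129 136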